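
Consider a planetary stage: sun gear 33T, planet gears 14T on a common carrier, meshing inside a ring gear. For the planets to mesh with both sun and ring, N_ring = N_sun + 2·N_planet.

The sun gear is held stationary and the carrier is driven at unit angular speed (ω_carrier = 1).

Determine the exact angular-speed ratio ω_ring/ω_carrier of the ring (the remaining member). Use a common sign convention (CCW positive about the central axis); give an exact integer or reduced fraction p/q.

94/61

N_ring = 33 + 2·14 = 61
33(ω_s−ω_c) = −61(ω_r−ω_c),  ω_s=0, ω_c=1
ω_r = 1 − (33/61)(0−1) = 94/61
ω_r/ω_c = 94/61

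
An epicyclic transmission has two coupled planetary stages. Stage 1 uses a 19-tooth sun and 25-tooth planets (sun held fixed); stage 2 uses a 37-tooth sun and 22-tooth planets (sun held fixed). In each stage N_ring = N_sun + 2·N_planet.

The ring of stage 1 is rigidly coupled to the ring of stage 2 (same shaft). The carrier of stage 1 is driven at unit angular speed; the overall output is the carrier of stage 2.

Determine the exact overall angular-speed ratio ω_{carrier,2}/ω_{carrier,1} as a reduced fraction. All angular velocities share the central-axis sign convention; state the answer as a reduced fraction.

1188/1357

Stage 1: N_ring = 19 + 2·25 = 69
Stage 1: 19(ω_s−ω_c) = −69(ω_r−ω_c),  ω_s=0, ω_c=1
Stage 1: ω_r = 1 − (19/69)(0−1) = 88/69
  ⇒ ω_r¹/ω_c¹ = 88/69
Stage 2: N_ring = 37 + 2·22 = 81
Stage 2: 37(ω_s−ω_c) = −81(ω_r−ω_c),  ω_s=0, ω_r=1
Stage 2: 37(0−ω_c) = −81(1−ω_c)  ⇒  118ω_c = 81  ⇒  ω_c = 81/118
  ⇒ ω_c²/ω_r² = 81/118
Coupling ω_r² = ω_r¹ ⇒ overall = 88/69 × 81/118 = 1188/1357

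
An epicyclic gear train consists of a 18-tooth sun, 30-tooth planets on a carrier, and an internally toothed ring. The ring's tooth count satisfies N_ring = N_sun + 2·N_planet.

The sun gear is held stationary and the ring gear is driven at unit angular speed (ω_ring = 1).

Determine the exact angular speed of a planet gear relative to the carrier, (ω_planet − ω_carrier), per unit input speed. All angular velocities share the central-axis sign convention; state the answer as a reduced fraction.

N_ring = 18 + 2·30 = 78
18(ω_s−ω_c) = −78(ω_r−ω_c),  ω_s=0, ω_r=1
18(0−ω_c) = −78(1−ω_c)  ⇒  96ω_c = 78  ⇒  ω_c = 13/16
sun–planet: 18·(0−13/16) = −30·(ω_p−ω_c)  ⇒  ω_p−ω_c = −(18/30)·(-13/16) = 39/80

39/80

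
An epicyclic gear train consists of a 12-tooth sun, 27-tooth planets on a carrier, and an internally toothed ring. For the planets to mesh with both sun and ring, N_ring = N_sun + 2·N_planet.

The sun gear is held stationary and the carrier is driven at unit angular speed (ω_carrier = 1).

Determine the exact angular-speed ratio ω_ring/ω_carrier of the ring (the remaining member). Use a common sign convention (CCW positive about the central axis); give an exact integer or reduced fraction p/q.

N_ring = 12 + 2·27 = 66
12(ω_s−ω_c) = −66(ω_r−ω_c),  ω_s=0, ω_c=1
ω_r = 1 − (12/66)(0−1) = 13/11
ω_r/ω_c = 13/11

13/11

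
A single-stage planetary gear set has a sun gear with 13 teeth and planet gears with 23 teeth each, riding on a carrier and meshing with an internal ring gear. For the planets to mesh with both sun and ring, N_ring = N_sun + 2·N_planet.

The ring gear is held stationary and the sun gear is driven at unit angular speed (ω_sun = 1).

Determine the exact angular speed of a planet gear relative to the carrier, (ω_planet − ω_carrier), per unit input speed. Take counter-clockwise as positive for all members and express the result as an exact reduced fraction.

-767/1656

N_ring = 13 + 2·23 = 59
13(ω_s−ω_c) = −59(ω_r−ω_c),  ω_r=0, ω_s=1
13(1−ω_c) = −59(0−ω_c)  ⇒  72ω_c = 13  ⇒  ω_c = 13/72
sun–planet: 13·(1−13/72) = −23·(ω_p−ω_c)  ⇒  ω_p−ω_c = −(13/23)·(59/72) = -767/1656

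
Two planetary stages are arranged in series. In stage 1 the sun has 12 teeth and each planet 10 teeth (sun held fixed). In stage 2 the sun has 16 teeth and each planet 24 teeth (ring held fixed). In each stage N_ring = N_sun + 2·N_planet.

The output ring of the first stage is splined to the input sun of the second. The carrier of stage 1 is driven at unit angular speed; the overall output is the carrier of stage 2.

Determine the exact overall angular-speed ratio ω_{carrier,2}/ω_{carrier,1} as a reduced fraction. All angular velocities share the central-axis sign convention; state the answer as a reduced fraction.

11/40

Stage 1: N_ring = 12 + 2·10 = 32
Stage 1: 12(ω_s−ω_c) = −32(ω_r−ω_c),  ω_s=0, ω_c=1
Stage 1: ω_r = 1 − (12/32)(0−1) = 11/8
  ⇒ ω_r¹/ω_c¹ = 11/8
Stage 2: N_ring = 16 + 2·24 = 64
Stage 2: 16(ω_s−ω_c) = −64(ω_r−ω_c),  ω_r=0, ω_s=1
Stage 2: 16(1−ω_c) = −64(0−ω_c)  ⇒  80ω_c = 16  ⇒  ω_c = 1/5
  ⇒ ω_c²/ω_s² = 1/5
Coupling ω_s² = ω_r¹ ⇒ overall = 11/8 × 1/5 = 11/40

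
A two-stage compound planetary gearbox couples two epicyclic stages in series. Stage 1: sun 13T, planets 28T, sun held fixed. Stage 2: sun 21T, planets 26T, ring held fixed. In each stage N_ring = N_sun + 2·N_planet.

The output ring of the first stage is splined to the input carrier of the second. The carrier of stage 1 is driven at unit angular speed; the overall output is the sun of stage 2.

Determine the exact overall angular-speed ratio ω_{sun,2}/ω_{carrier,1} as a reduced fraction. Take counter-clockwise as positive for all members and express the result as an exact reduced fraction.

7708/1449

Stage 1: N_ring = 13 + 2·28 = 69
Stage 1: 13(ω_s−ω_c) = −69(ω_r−ω_c),  ω_s=0, ω_c=1
Stage 1: ω_r = 1 − (13/69)(0−1) = 82/69
  ⇒ ω_r¹/ω_c¹ = 82/69
Stage 2: N_ring = 21 + 2·26 = 73
Stage 2: 21(ω_s−ω_c) = −73(ω_r−ω_c),  ω_r=0, ω_c=1
Stage 2: ω_s = 1 − (73/21)(0−1) = 94/21
  ⇒ ω_s²/ω_c² = 94/21
Coupling ω_c² = ω_r¹ ⇒ overall = 82/69 × 94/21 = 7708/1449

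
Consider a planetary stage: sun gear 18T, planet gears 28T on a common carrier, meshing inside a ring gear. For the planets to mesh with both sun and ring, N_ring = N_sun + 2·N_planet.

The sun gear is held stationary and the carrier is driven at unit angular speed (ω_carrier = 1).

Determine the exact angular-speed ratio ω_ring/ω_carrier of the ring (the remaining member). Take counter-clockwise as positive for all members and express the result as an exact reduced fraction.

46/37

N_ring = 18 + 2·28 = 74
18(ω_s−ω_c) = −74(ω_r−ω_c),  ω_s=0, ω_c=1
ω_r = 1 − (18/74)(0−1) = 46/37
ω_r/ω_c = 46/37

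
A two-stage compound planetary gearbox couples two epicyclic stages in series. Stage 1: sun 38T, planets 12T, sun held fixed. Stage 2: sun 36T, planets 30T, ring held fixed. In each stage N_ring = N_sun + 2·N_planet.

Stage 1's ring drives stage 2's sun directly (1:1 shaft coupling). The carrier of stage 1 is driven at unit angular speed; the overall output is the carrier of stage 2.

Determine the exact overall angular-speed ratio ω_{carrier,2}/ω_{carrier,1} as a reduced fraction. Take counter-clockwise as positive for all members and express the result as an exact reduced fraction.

Stage 1: N_ring = 38 + 2·12 = 62
Stage 1: 38(ω_s−ω_c) = −62(ω_r−ω_c),  ω_s=0, ω_c=1
Stage 1: ω_r = 1 − (38/62)(0−1) = 50/31
  ⇒ ω_r¹/ω_c¹ = 50/31
Stage 2: N_ring = 36 + 2·30 = 96
Stage 2: 36(ω_s−ω_c) = −96(ω_r−ω_c),  ω_r=0, ω_s=1
Stage 2: 36(1−ω_c) = −96(0−ω_c)  ⇒  132ω_c = 36  ⇒  ω_c = 3/11
  ⇒ ω_c²/ω_s² = 3/11
Coupling ω_s² = ω_r¹ ⇒ overall = 50/31 × 3/11 = 150/341

150/341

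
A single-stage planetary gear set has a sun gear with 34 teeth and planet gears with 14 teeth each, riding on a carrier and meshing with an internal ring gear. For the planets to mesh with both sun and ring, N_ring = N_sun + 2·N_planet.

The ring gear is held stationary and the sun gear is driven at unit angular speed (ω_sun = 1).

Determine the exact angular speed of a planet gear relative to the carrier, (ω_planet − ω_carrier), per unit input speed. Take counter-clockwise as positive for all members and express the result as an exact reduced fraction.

N_ring = 34 + 2·14 = 62
34(ω_s−ω_c) = −62(ω_r−ω_c),  ω_r=0, ω_s=1
34(1−ω_c) = −62(0−ω_c)  ⇒  96ω_c = 34  ⇒  ω_c = 17/48
sun–planet: 34·(1−17/48) = −14·(ω_p−ω_c)  ⇒  ω_p−ω_c = −(34/14)·(31/48) = -527/336

-527/336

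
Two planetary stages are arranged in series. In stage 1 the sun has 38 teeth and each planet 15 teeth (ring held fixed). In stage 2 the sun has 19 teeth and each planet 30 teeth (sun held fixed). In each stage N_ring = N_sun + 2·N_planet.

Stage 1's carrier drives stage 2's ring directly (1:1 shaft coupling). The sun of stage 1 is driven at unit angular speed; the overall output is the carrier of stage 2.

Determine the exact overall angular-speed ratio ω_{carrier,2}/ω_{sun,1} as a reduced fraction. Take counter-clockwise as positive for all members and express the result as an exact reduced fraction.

Stage 1: N_ring = 38 + 2·15 = 68
Stage 1: 38(ω_s−ω_c) = −68(ω_r−ω_c),  ω_r=0, ω_s=1
Stage 1: 38(1−ω_c) = −68(0−ω_c)  ⇒  106ω_c = 38  ⇒  ω_c = 19/53
  ⇒ ω_c¹/ω_s¹ = 19/53
Stage 2: N_ring = 19 + 2·30 = 79
Stage 2: 19(ω_s−ω_c) = −79(ω_r−ω_c),  ω_s=0, ω_r=1
Stage 2: 19(0−ω_c) = −79(1−ω_c)  ⇒  98ω_c = 79  ⇒  ω_c = 79/98
  ⇒ ω_c²/ω_r² = 79/98
Coupling ω_r² = ω_c¹ ⇒ overall = 19/53 × 79/98 = 1501/5194

1501/5194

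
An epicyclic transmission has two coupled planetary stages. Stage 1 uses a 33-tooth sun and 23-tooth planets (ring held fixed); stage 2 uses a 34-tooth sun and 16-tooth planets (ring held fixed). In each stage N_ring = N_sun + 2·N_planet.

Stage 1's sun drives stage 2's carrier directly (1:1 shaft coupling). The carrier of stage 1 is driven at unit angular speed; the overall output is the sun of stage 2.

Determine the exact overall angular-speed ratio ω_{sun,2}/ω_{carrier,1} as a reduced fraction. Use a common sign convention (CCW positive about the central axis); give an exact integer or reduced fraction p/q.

Stage 1: N_ring = 33 + 2·23 = 79
Stage 1: 33(ω_s−ω_c) = −79(ω_r−ω_c),  ω_r=0, ω_c=1
Stage 1: ω_s = 1 − (79/33)(0−1) = 112/33
  ⇒ ω_s¹/ω_c¹ = 112/33
Stage 2: N_ring = 34 + 2·16 = 66
Stage 2: 34(ω_s−ω_c) = −66(ω_r−ω_c),  ω_r=0, ω_c=1
Stage 2: ω_s = 1 − (66/34)(0−1) = 50/17
  ⇒ ω_s²/ω_c² = 50/17
Coupling ω_c² = ω_s¹ ⇒ overall = 112/33 × 50/17 = 5600/561

5600/561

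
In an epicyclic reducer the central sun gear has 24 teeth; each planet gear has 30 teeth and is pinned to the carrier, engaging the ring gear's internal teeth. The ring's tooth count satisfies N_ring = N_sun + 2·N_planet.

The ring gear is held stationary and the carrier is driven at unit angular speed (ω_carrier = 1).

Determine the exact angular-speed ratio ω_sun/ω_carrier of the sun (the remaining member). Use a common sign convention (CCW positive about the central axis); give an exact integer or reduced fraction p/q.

N_ring = 24 + 2·30 = 84
24(ω_s−ω_c) = −84(ω_r−ω_c),  ω_r=0, ω_c=1
ω_s = 1 − (84/24)(0−1) = 9/2
ω_s/ω_c = 9/2

9/2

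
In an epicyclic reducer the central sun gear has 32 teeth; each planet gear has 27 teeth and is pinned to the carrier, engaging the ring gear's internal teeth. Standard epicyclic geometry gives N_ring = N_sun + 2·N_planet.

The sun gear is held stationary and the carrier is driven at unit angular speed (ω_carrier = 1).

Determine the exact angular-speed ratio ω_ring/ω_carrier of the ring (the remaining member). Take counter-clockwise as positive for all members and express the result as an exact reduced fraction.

59/43

N_ring = 32 + 2·27 = 86
32(ω_s−ω_c) = −86(ω_r−ω_c),  ω_s=0, ω_c=1
ω_r = 1 − (32/86)(0−1) = 59/43
ω_r/ω_c = 59/43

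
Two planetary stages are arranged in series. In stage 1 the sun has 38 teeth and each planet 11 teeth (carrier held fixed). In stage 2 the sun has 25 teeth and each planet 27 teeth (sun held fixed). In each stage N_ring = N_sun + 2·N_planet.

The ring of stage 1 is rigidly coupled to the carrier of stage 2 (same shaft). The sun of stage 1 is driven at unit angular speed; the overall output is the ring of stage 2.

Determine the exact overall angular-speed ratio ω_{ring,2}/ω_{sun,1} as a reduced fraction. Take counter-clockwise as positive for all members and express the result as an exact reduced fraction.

-988/1185

Stage 1: N_ring = 38 + 2·11 = 60
Stage 1: 38(ω_s−ω_c) = −60(ω_r−ω_c),  ω_c=0, ω_s=1
Stage 1: ω_r = 0 − (38/60)(1−0) = -19/30
  ⇒ ω_r¹/ω_s¹ = -19/30
Stage 2: N_ring = 25 + 2·27 = 79
Stage 2: 25(ω_s−ω_c) = −79(ω_r−ω_c),  ω_s=0, ω_c=1
Stage 2: ω_r = 1 − (25/79)(0−1) = 104/79
  ⇒ ω_r²/ω_c² = 104/79
Coupling ω_c² = ω_r¹ ⇒ overall = -19/30 × 104/79 = -988/1185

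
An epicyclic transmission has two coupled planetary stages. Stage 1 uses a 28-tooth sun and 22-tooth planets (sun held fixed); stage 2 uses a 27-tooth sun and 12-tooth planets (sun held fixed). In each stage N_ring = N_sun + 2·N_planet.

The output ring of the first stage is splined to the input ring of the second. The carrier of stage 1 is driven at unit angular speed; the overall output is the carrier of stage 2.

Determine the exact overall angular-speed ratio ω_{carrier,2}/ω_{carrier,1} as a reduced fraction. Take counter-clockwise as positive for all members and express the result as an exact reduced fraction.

425/468

Stage 1: N_ring = 28 + 2·22 = 72
Stage 1: 28(ω_s−ω_c) = −72(ω_r−ω_c),  ω_s=0, ω_c=1
Stage 1: ω_r = 1 − (28/72)(0−1) = 25/18
  ⇒ ω_r¹/ω_c¹ = 25/18
Stage 2: N_ring = 27 + 2·12 = 51
Stage 2: 27(ω_s−ω_c) = −51(ω_r−ω_c),  ω_s=0, ω_r=1
Stage 2: 27(0−ω_c) = −51(1−ω_c)  ⇒  78ω_c = 51  ⇒  ω_c = 17/26
  ⇒ ω_c²/ω_r² = 17/26
Coupling ω_r² = ω_r¹ ⇒ overall = 25/18 × 17/26 = 425/468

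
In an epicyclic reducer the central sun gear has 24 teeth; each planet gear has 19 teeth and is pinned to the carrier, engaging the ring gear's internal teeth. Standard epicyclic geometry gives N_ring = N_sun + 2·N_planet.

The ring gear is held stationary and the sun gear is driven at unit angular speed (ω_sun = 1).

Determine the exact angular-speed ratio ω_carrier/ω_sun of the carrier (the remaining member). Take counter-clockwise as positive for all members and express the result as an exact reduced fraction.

12/43

N_ring = 24 + 2·19 = 62
24(ω_s−ω_c) = −62(ω_r−ω_c),  ω_r=0, ω_s=1
24(1−ω_c) = −62(0−ω_c)  ⇒  86ω_c = 24  ⇒  ω_c = 12/43
ω_c/ω_s = 12/43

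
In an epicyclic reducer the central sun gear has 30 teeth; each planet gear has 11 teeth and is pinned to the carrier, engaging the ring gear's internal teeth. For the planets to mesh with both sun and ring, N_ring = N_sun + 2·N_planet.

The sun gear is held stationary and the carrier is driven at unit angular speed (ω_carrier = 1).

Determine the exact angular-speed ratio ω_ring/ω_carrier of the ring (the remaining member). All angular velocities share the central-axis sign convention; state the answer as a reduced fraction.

N_ring = 30 + 2·11 = 52
30(ω_s−ω_c) = −52(ω_r−ω_c),  ω_s=0, ω_c=1
ω_r = 1 − (30/52)(0−1) = 41/26
ω_r/ω_c = 41/26

41/26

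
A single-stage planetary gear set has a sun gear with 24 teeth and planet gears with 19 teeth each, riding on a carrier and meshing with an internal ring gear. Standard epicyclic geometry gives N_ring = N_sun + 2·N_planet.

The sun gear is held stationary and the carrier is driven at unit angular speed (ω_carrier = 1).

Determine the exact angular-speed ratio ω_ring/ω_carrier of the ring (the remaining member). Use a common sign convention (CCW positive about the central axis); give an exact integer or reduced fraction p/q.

N_ring = 24 + 2·19 = 62
24(ω_s−ω_c) = −62(ω_r−ω_c),  ω_s=0, ω_c=1
ω_r = 1 − (24/62)(0−1) = 43/31
ω_r/ω_c = 43/31

43/31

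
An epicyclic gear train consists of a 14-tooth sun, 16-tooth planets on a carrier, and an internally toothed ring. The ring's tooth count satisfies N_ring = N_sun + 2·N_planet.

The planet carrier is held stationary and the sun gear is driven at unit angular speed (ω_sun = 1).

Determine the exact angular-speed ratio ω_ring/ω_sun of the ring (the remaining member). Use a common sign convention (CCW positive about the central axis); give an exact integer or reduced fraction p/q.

N_ring = 14 + 2·16 = 46
14(ω_s−ω_c) = −46(ω_r−ω_c),  ω_c=0, ω_s=1
ω_r = 0 − (14/46)(1−0) = -7/23
ω_r/ω_s = -7/23

-7/23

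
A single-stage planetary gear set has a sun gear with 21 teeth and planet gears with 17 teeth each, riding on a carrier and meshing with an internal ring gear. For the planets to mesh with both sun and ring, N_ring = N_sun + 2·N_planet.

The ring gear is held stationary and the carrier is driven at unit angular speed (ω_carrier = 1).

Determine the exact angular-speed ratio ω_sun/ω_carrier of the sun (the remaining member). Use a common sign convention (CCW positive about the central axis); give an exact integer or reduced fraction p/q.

N_ring = 21 + 2·17 = 55
21(ω_s−ω_c) = −55(ω_r−ω_c),  ω_r=0, ω_c=1
ω_s = 1 − (55/21)(0−1) = 76/21
ω_s/ω_c = 76/21

76/21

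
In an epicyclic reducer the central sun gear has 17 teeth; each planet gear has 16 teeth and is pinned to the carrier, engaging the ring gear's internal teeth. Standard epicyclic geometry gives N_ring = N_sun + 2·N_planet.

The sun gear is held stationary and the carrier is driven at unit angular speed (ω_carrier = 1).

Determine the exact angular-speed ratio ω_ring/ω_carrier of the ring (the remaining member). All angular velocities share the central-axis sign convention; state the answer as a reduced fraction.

N_ring = 17 + 2·16 = 49
17(ω_s−ω_c) = −49(ω_r−ω_c),  ω_s=0, ω_c=1
ω_r = 1 − (17/49)(0−1) = 66/49
ω_r/ω_c = 66/49

66/49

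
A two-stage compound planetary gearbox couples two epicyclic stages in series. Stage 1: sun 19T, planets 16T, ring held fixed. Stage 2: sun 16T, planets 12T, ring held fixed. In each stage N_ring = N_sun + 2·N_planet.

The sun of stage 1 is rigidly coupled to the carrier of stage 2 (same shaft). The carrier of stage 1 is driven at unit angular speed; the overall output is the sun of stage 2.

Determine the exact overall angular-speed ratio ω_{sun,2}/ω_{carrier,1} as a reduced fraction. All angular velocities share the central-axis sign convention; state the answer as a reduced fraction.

Stage 1: N_ring = 19 + 2·16 = 51
Stage 1: 19(ω_s−ω_c) = −51(ω_r−ω_c),  ω_r=0, ω_c=1
Stage 1: ω_s = 1 − (51/19)(0−1) = 70/19
  ⇒ ω_s¹/ω_c¹ = 70/19
Stage 2: N_ring = 16 + 2·12 = 40
Stage 2: 16(ω_s−ω_c) = −40(ω_r−ω_c),  ω_r=0, ω_c=1
Stage 2: ω_s = 1 − (40/16)(0−1) = 7/2
  ⇒ ω_s²/ω_c² = 7/2
Coupling ω_c² = ω_s¹ ⇒ overall = 70/19 × 7/2 = 245/19

245/19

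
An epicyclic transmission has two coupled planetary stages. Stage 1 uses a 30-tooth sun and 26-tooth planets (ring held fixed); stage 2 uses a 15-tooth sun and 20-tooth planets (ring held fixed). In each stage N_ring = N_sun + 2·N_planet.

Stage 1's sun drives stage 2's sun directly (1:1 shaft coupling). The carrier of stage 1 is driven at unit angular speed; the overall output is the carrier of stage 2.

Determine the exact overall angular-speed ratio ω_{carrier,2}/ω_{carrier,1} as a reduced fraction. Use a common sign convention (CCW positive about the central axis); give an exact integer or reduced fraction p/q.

4/5

Stage 1: N_ring = 30 + 2·26 = 82
Stage 1: 30(ω_s−ω_c) = −82(ω_r−ω_c),  ω_r=0, ω_c=1
Stage 1: ω_s = 1 − (82/30)(0−1) = 56/15
  ⇒ ω_s¹/ω_c¹ = 56/15
Stage 2: N_ring = 15 + 2·20 = 55
Stage 2: 15(ω_s−ω_c) = −55(ω_r−ω_c),  ω_r=0, ω_s=1
Stage 2: 15(1−ω_c) = −55(0−ω_c)  ⇒  70ω_c = 15  ⇒  ω_c = 3/14
  ⇒ ω_c²/ω_s² = 3/14
Coupling ω_s² = ω_s¹ ⇒ overall = 56/15 × 3/14 = 4/5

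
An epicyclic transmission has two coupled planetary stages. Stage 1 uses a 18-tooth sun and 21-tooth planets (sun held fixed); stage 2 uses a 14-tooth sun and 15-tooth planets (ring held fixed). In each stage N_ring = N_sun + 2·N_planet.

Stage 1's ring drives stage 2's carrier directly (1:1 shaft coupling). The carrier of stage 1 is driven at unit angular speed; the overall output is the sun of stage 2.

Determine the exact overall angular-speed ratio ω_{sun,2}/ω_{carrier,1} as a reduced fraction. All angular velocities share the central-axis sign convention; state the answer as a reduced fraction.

377/70

Stage 1: N_ring = 18 + 2·21 = 60
Stage 1: 18(ω_s−ω_c) = −60(ω_r−ω_c),  ω_s=0, ω_c=1
Stage 1: ω_r = 1 − (18/60)(0−1) = 13/10
  ⇒ ω_r¹/ω_c¹ = 13/10
Stage 2: N_ring = 14 + 2·15 = 44
Stage 2: 14(ω_s−ω_c) = −44(ω_r−ω_c),  ω_r=0, ω_c=1
Stage 2: ω_s = 1 − (44/14)(0−1) = 29/7
  ⇒ ω_s²/ω_c² = 29/7
Coupling ω_c² = ω_r¹ ⇒ overall = 13/10 × 29/7 = 377/70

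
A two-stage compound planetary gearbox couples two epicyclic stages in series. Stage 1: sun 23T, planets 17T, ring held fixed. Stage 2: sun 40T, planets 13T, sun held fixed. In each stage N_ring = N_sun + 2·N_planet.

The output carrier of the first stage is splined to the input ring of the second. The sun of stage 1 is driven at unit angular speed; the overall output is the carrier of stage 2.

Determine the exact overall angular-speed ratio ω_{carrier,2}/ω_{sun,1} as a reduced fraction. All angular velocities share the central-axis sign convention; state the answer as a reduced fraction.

Stage 1: N_ring = 23 + 2·17 = 57
Stage 1: 23(ω_s−ω_c) = −57(ω_r−ω_c),  ω_r=0, ω_s=1
Stage 1: 23(1−ω_c) = −57(0−ω_c)  ⇒  80ω_c = 23  ⇒  ω_c = 23/80
  ⇒ ω_c¹/ω_s¹ = 23/80
Stage 2: N_ring = 40 + 2·13 = 66
Stage 2: 40(ω_s−ω_c) = −66(ω_r−ω_c),  ω_s=0, ω_r=1
Stage 2: 40(0−ω_c) = −66(1−ω_c)  ⇒  106ω_c = 66  ⇒  ω_c = 33/53
  ⇒ ω_c²/ω_r² = 33/53
Coupling ω_r² = ω_c¹ ⇒ overall = 23/80 × 33/53 = 759/4240

759/4240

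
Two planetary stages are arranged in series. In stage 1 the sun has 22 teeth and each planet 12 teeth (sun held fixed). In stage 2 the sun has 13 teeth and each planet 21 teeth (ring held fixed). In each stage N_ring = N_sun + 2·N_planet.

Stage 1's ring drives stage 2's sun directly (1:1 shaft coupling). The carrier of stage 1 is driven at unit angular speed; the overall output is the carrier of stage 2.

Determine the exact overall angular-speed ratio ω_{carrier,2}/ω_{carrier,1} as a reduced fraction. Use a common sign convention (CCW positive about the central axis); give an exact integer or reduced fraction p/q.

Stage 1: N_ring = 22 + 2·12 = 46
Stage 1: 22(ω_s−ω_c) = −46(ω_r−ω_c),  ω_s=0, ω_c=1
Stage 1: ω_r = 1 − (22/46)(0−1) = 34/23
  ⇒ ω_r¹/ω_c¹ = 34/23
Stage 2: N_ring = 13 + 2·21 = 55
Stage 2: 13(ω_s−ω_c) = −55(ω_r−ω_c),  ω_r=0, ω_s=1
Stage 2: 13(1−ω_c) = −55(0−ω_c)  ⇒  68ω_c = 13  ⇒  ω_c = 13/68
  ⇒ ω_c²/ω_s² = 13/68
Coupling ω_s² = ω_r¹ ⇒ overall = 34/23 × 13/68 = 13/46

13/46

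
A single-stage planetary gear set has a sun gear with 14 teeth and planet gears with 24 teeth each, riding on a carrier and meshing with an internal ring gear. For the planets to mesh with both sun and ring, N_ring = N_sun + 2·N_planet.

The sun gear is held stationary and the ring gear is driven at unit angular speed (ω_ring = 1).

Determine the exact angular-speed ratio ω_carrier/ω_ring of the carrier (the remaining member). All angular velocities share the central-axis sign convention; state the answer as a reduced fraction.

N_ring = 14 + 2·24 = 62
14(ω_s−ω_c) = −62(ω_r−ω_c),  ω_s=0, ω_r=1
14(0−ω_c) = −62(1−ω_c)  ⇒  76ω_c = 62  ⇒  ω_c = 31/38
ω_c/ω_r = 31/38

31/38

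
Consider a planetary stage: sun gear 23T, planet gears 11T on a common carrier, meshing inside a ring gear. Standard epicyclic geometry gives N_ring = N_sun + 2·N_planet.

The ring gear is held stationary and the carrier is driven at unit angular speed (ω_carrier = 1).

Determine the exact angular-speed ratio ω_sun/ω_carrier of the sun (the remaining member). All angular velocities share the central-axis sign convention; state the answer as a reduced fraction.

N_ring = 23 + 2·11 = 45
23(ω_s−ω_c) = −45(ω_r−ω_c),  ω_r=0, ω_c=1
ω_s = 1 − (45/23)(0−1) = 68/23
ω_s/ω_c = 68/23

68/23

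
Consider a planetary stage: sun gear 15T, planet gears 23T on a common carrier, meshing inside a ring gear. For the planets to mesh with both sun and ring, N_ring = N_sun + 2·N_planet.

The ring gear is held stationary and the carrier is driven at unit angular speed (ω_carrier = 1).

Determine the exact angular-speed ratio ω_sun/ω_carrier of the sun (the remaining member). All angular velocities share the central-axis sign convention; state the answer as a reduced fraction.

76/15

N_ring = 15 + 2·23 = 61
15(ω_s−ω_c) = −61(ω_r−ω_c),  ω_r=0, ω_c=1
ω_s = 1 − (61/15)(0−1) = 76/15
ω_s/ω_c = 76/15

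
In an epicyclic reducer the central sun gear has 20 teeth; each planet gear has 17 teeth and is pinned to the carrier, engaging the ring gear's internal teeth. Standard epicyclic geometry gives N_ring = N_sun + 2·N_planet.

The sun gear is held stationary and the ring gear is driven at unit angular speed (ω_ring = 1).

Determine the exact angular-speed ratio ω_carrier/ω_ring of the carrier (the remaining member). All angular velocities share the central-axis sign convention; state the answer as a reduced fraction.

N_ring = 20 + 2·17 = 54
20(ω_s−ω_c) = −54(ω_r−ω_c),  ω_s=0, ω_r=1
20(0−ω_c) = −54(1−ω_c)  ⇒  74ω_c = 54  ⇒  ω_c = 27/37
ω_c/ω_r = 27/37

27/37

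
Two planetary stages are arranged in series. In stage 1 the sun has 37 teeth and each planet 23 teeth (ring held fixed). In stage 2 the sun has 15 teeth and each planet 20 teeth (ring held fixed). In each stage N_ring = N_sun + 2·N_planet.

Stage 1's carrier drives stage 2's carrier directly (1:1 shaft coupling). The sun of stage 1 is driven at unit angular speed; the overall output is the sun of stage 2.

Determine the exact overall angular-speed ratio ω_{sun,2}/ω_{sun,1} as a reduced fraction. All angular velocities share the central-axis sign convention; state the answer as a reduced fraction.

259/180

Stage 1: N_ring = 37 + 2·23 = 83
Stage 1: 37(ω_s−ω_c) = −83(ω_r−ω_c),  ω_r=0, ω_s=1
Stage 1: 37(1−ω_c) = −83(0−ω_c)  ⇒  120ω_c = 37  ⇒  ω_c = 37/120
  ⇒ ω_c¹/ω_s¹ = 37/120
Stage 2: N_ring = 15 + 2·20 = 55
Stage 2: 15(ω_s−ω_c) = −55(ω_r−ω_c),  ω_r=0, ω_c=1
Stage 2: ω_s = 1 − (55/15)(0−1) = 14/3
  ⇒ ω_s²/ω_c² = 14/3
Coupling ω_c² = ω_c¹ ⇒ overall = 37/120 × 14/3 = 259/180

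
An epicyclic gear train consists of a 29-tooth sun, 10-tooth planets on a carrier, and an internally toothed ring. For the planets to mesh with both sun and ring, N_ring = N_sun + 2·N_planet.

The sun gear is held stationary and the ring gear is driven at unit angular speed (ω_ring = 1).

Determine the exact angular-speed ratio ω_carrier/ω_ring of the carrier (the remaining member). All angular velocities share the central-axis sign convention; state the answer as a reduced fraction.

49/78

N_ring = 29 + 2·10 = 49
29(ω_s−ω_c) = −49(ω_r−ω_c),  ω_s=0, ω_r=1
29(0−ω_c) = −49(1−ω_c)  ⇒  78ω_c = 49  ⇒  ω_c = 49/78
ω_c/ω_r = 49/78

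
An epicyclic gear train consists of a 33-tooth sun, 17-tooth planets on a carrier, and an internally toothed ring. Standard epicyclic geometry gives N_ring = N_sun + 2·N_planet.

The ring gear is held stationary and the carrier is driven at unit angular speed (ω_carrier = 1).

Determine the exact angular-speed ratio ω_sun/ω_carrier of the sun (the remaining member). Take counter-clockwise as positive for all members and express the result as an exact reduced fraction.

N_ring = 33 + 2·17 = 67
33(ω_s−ω_c) = −67(ω_r−ω_c),  ω_r=0, ω_c=1
ω_s = 1 − (67/33)(0−1) = 100/33
ω_s/ω_c = 100/33

100/33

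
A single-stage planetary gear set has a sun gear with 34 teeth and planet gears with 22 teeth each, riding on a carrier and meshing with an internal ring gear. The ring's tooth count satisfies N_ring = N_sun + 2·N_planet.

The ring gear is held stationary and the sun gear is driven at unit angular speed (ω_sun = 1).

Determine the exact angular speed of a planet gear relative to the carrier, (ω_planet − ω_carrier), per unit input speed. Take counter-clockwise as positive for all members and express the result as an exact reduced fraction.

N_ring = 34 + 2·22 = 78
34(ω_s−ω_c) = −78(ω_r−ω_c),  ω_r=0, ω_s=1
34(1−ω_c) = −78(0−ω_c)  ⇒  112ω_c = 34  ⇒  ω_c = 17/56
sun–planet: 34·(1−17/56) = −22·(ω_p−ω_c)  ⇒  ω_p−ω_c = −(34/22)·(39/56) = -663/616

-663/616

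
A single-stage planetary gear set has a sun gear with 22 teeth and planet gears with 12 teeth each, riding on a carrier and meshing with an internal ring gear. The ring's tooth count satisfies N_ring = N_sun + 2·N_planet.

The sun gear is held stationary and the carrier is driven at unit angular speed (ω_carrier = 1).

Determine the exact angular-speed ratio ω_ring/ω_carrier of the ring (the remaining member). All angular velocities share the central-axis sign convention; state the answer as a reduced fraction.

N_ring = 22 + 2·12 = 46
22(ω_s−ω_c) = −46(ω_r−ω_c),  ω_s=0, ω_c=1
ω_r = 1 − (22/46)(0−1) = 34/23
ω_r/ω_c = 34/23

34/23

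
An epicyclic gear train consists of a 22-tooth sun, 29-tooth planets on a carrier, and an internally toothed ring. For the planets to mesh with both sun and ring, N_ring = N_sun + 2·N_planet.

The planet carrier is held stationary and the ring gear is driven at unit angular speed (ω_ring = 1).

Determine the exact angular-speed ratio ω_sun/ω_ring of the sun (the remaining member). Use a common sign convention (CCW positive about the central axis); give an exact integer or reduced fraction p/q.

-40/11

N_ring = 22 + 2·29 = 80
22(ω_s−ω_c) = −80(ω_r−ω_c),  ω_c=0, ω_r=1
ω_s = 0 − (80/22)(1−0) = -40/11
ω_s/ω_r = -40/11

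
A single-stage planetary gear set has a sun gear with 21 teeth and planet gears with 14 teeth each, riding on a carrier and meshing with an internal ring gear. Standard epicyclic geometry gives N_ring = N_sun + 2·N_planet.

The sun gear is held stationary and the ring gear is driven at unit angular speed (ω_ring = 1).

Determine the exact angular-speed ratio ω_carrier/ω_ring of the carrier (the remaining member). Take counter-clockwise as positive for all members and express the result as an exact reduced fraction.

7/10

N_ring = 21 + 2·14 = 49
21(ω_s−ω_c) = −49(ω_r−ω_c),  ω_s=0, ω_r=1
21(0−ω_c) = −49(1−ω_c)  ⇒  70ω_c = 49  ⇒  ω_c = 7/10
ω_c/ω_r = 7/10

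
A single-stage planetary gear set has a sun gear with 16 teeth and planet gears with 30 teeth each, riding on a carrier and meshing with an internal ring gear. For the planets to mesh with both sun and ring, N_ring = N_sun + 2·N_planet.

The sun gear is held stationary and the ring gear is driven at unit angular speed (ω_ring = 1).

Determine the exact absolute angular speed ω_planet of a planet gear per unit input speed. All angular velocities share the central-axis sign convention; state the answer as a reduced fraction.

19/15

N_ring = 16 + 2·30 = 76
16(ω_s−ω_c) = −76(ω_r−ω_c),  ω_s=0, ω_r=1
16(0−ω_c) = −76(1−ω_c)  ⇒  92ω_c = 76  ⇒  ω_c = 19/23
sun–planet: 16·(0−19/23) = −30·(ω_p−ω_c)  ⇒  ω_p−ω_c = −(16/30)·(-19/23) = 152/345
ω_p = 19/23 + 152/345 = 19/15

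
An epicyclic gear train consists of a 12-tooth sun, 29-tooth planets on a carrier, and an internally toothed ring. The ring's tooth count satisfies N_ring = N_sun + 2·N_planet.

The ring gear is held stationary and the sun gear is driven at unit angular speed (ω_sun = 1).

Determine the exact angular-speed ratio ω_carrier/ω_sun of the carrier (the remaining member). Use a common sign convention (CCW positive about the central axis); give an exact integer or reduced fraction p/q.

6/41

N_ring = 12 + 2·29 = 70
12(ω_s−ω_c) = −70(ω_r−ω_c),  ω_r=0, ω_s=1
12(1−ω_c) = −70(0−ω_c)  ⇒  82ω_c = 12  ⇒  ω_c = 6/41
ω_c/ω_s = 6/41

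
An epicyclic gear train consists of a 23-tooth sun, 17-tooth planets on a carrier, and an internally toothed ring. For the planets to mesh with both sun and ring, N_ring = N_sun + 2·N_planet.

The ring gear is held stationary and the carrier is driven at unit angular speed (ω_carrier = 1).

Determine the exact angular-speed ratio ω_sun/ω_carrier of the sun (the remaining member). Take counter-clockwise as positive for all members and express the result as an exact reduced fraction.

80/23

N_ring = 23 + 2·17 = 57
23(ω_s−ω_c) = −57(ω_r−ω_c),  ω_r=0, ω_c=1
ω_s = 1 − (57/23)(0−1) = 80/23
ω_s/ω_c = 80/23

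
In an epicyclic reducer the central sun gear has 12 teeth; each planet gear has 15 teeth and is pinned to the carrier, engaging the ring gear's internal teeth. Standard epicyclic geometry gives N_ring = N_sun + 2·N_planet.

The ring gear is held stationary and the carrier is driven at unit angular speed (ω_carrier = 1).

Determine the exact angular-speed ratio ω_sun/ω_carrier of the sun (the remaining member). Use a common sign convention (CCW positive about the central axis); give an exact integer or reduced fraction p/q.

9/2

N_ring = 12 + 2·15 = 42
12(ω_s−ω_c) = −42(ω_r−ω_c),  ω_r=0, ω_c=1
ω_s = 1 − (42/12)(0−1) = 9/2
ω_s/ω_c = 9/2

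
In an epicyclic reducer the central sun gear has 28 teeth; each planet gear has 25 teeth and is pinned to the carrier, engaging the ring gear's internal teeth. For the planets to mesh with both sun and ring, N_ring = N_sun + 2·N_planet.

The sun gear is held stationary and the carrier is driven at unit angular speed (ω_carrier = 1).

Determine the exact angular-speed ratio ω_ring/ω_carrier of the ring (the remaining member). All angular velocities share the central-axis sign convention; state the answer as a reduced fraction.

N_ring = 28 + 2·25 = 78
28(ω_s−ω_c) = −78(ω_r−ω_c),  ω_s=0, ω_c=1
ω_r = 1 − (28/78)(0−1) = 53/39
ω_r/ω_c = 53/39

53/39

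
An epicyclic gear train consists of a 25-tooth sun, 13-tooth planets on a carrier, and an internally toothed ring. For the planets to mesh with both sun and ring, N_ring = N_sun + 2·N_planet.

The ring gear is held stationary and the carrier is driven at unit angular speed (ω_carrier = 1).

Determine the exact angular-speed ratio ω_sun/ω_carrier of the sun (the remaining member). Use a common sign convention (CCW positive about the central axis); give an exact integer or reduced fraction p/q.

76/25

N_ring = 25 + 2·13 = 51
25(ω_s−ω_c) = −51(ω_r−ω_c),  ω_r=0, ω_c=1
ω_s = 1 − (51/25)(0−1) = 76/25
ω_s/ω_c = 76/25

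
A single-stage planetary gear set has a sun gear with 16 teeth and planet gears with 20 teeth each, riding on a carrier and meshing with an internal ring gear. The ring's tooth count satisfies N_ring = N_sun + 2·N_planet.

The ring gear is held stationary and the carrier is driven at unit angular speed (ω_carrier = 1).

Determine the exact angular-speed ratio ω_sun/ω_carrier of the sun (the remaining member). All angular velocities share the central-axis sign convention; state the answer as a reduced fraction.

N_ring = 16 + 2·20 = 56
16(ω_s−ω_c) = −56(ω_r−ω_c),  ω_r=0, ω_c=1
ω_s = 1 − (56/16)(0−1) = 9/2
ω_s/ω_c = 9/2

9/2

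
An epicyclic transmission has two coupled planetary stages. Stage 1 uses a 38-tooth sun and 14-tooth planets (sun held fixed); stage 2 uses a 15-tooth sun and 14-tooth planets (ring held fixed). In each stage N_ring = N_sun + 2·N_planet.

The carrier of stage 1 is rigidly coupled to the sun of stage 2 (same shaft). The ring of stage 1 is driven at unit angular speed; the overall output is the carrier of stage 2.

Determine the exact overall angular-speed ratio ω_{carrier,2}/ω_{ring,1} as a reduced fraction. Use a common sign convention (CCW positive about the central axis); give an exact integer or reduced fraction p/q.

Stage 1: N_ring = 38 + 2·14 = 66
Stage 1: 38(ω_s−ω_c) = −66(ω_r−ω_c),  ω_s=0, ω_r=1
Stage 1: 38(0−ω_c) = −66(1−ω_c)  ⇒  104ω_c = 66  ⇒  ω_c = 33/52
  ⇒ ω_c¹/ω_r¹ = 33/52
Stage 2: N_ring = 15 + 2·14 = 43
Stage 2: 15(ω_s−ω_c) = −43(ω_r−ω_c),  ω_r=0, ω_s=1
Stage 2: 15(1−ω_c) = −43(0−ω_c)  ⇒  58ω_c = 15  ⇒  ω_c = 15/58
  ⇒ ω_c²/ω_s² = 15/58
Coupling ω_s² = ω_c¹ ⇒ overall = 33/52 × 15/58 = 495/3016

495/3016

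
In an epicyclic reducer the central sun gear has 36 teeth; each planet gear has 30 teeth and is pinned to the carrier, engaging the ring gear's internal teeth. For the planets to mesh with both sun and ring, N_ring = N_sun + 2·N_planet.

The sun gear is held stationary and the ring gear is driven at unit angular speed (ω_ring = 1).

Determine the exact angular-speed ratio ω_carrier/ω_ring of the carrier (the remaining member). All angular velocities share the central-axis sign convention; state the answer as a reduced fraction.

8/11

N_ring = 36 + 2·30 = 96
36(ω_s−ω_c) = −96(ω_r−ω_c),  ω_s=0, ω_r=1
36(0−ω_c) = −96(1−ω_c)  ⇒  132ω_c = 96  ⇒  ω_c = 8/11
ω_c/ω_r = 8/11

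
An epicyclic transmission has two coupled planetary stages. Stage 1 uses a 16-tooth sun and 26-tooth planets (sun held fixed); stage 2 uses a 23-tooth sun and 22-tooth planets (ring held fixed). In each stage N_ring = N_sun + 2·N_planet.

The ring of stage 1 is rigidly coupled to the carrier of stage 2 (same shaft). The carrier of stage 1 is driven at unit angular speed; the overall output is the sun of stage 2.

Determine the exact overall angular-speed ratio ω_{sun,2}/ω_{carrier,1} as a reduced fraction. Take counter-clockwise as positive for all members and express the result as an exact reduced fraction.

1890/391

Stage 1: N_ring = 16 + 2·26 = 68
Stage 1: 16(ω_s−ω_c) = −68(ω_r−ω_c),  ω_s=0, ω_c=1
Stage 1: ω_r = 1 − (16/68)(0−1) = 21/17
  ⇒ ω_r¹/ω_c¹ = 21/17
Stage 2: N_ring = 23 + 2·22 = 67
Stage 2: 23(ω_s−ω_c) = −67(ω_r−ω_c),  ω_r=0, ω_c=1
Stage 2: ω_s = 1 − (67/23)(0−1) = 90/23
  ⇒ ω_s²/ω_c² = 90/23
Coupling ω_c² = ω_r¹ ⇒ overall = 21/17 × 90/23 = 1890/391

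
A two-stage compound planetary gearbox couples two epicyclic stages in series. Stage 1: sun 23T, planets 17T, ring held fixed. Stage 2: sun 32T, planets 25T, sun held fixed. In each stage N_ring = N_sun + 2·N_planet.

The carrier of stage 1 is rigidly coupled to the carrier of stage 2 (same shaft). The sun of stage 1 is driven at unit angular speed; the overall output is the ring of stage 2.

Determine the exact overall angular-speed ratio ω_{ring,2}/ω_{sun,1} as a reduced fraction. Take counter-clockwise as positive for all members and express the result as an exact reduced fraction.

1311/3280

Stage 1: N_ring = 23 + 2·17 = 57
Stage 1: 23(ω_s−ω_c) = −57(ω_r−ω_c),  ω_r=0, ω_s=1
Stage 1: 23(1−ω_c) = −57(0−ω_c)  ⇒  80ω_c = 23  ⇒  ω_c = 23/80
  ⇒ ω_c¹/ω_s¹ = 23/80
Stage 2: N_ring = 32 + 2·25 = 82
Stage 2: 32(ω_s−ω_c) = −82(ω_r−ω_c),  ω_s=0, ω_c=1
Stage 2: ω_r = 1 − (32/82)(0−1) = 57/41
  ⇒ ω_r²/ω_c² = 57/41
Coupling ω_c² = ω_c¹ ⇒ overall = 23/80 × 57/41 = 1311/3280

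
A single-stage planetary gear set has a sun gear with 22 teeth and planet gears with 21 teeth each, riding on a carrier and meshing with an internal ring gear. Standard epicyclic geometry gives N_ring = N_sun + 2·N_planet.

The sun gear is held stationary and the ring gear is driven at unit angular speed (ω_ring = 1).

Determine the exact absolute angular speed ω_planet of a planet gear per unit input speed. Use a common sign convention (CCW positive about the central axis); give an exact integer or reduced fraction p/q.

N_ring = 22 + 2·21 = 64
22(ω_s−ω_c) = −64(ω_r−ω_c),  ω_s=0, ω_r=1
22(0−ω_c) = −64(1−ω_c)  ⇒  86ω_c = 64  ⇒  ω_c = 32/43
sun–planet: 22·(0−32/43) = −21·(ω_p−ω_c)  ⇒  ω_p−ω_c = −(22/21)·(-32/43) = 704/903
ω_p = 32/43 + 704/903 = 32/21

32/21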